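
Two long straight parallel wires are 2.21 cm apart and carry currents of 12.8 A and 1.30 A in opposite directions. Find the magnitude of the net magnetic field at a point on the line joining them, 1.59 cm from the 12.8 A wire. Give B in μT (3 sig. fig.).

Each long wire gives B = μ₀I/(2πd). Distances are d₁ = 0.0159 m and d₂ = 0.0062 m.
B₁ = 1.61×10⁻⁴ T, B₂ = 4.19×10⁻⁵ T.
Between antiparallel currents both contributions point the same way, so they add. B = B₁ + B₂ = 1.61×10⁻⁴ + 4.19×10⁻⁵ = 2.03×10⁻⁴ T.

B ≈ 203 μT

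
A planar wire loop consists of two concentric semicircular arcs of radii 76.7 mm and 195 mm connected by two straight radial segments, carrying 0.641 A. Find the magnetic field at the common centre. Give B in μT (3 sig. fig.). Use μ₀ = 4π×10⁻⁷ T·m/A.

B ≈ 1.59 μT

The radial connectors point toward the centre, so dl × r̂ = 0 and they contribute nothing.
Each semicircle gives μ₀I/(4R): inner arc 2.63×10⁻⁶ T, outer arc 1.03×10⁻⁶ T.
The two arcs carry current in opposite angular senses, so their fields oppose: B = |2.63×10⁻⁶ − 1.03×10⁻⁶| = 1.59×10⁻⁶ T.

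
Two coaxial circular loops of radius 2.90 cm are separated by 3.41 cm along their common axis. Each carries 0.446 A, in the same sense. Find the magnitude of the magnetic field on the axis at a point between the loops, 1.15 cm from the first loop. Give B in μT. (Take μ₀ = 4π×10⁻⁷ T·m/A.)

B ≈ 12.5 μT

Each loop contributes B = μ₀IR²/[2(R²+z²)^(3/2)] on the axis, with z measured from that loop.
Loop 1 (z = 0.0115 m): B₁ = 7.76×10⁻⁶ T. Loop 2 (z = 0.0226 m): B₂ = 4.74×10⁻⁶ T.
The fields add: B = B₁ + B₂ = 1.25×10⁻⁵ T.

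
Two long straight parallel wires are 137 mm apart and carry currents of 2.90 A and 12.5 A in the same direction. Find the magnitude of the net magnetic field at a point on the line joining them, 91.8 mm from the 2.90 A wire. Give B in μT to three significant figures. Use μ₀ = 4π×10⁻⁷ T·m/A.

B ≈ 49.0 μT

Each long wire gives B = μ₀I/(2πd). Distances are d₁ = 0.0918 m and d₂ = 0.0452 m.
B₁ = 6.32×10⁻⁶ T, B₂ = 5.53×10⁻⁵ T.
Between parallel currents the two contributions point in opposite directions, so they subtract. B = |B₁ − B₂| = |6.32×10⁻⁶ − 5.53×10⁻⁵| = 4.90×10⁻⁵ T.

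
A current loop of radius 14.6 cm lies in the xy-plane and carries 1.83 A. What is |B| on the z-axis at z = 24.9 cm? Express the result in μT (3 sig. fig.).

On the axis of a circular loop, B = μ₀IR² / [2(R²+z²)^(3/2)].
R² + z² = (0.146)² + (0.249)² = 0.08332 m², and (R²+z²)^(3/2) = 2.40×10⁻² m³.
B = (4π×10⁻⁷ × 1.83 × 0.02132) / (2 × 2.40×10⁻²) = 1.02×10⁻⁶ T.

B ≈ 1.02 μT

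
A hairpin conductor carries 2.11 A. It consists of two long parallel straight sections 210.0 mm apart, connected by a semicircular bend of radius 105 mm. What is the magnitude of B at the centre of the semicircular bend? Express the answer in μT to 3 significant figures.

The semicircular arc contributes B_arc = μ₀I·π/(4πR) = μ₀I/(4R) = 6.31×10⁻⁶ T.
Each semi-infinite lead is at perpendicular distance R = 0.105 m from the centre, with the perpendicular foot at its near end, so it contributes μ₀I/(4πR); both point the same way, together 4.02×10⁻⁶ T.
Arc and leads all point the same direction: B = 6.31×10⁻⁶ + 4.02×10⁻⁶ = 1.03×10⁻⁵ T.

B ≈ 10.3 μT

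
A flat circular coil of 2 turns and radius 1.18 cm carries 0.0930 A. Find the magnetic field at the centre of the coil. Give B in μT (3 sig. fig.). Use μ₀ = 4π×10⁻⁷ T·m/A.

For an N-turn flat coil, B = Nμ₀I/(2R) with R = 0.0118 m.
B = 2 × 4.95×10⁻⁶ T = 9.90×10⁻⁶ T.

B ≈ 9.90 μT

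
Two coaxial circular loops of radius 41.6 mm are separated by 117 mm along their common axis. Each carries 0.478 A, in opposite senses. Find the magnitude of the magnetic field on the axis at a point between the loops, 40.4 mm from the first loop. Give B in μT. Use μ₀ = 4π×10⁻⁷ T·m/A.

Each loop contributes B = μ₀IR²/[2(R²+z²)^(3/2)] on the axis, with z measured from that loop.
Loop 1 (z = 0.0404 m): B₁ = 2.67×10⁻⁶ T. Loop 2 (z = 0.0766 m): B₂ = 7.85×10⁻⁷ T.
The fields oppose: B = |B₁ − B₂| = 1.88×10⁻⁶ T.

B ≈ 1.88 μT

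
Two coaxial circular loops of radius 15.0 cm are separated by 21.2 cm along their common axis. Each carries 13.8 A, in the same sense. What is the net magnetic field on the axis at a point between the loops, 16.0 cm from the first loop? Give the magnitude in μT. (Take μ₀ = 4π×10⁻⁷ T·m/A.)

B ≈ 67.3 μT

Each loop contributes B = μ₀IR²/[2(R²+z²)^(3/2)] on the axis, with z measured from that loop.
Loop 1 (z = 0.16 m): B₁ = 1.85×10⁻⁵ T. Loop 2 (z = 0.052 m): B₂ = 4.88×10⁻⁵ T.
The fields add: B = B₁ + B₂ = 6.73×10⁻⁵ T.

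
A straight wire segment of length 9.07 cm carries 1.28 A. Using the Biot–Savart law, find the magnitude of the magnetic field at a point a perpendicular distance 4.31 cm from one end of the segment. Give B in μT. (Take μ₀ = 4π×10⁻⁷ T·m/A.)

For a finite straight segment, B = (μ₀I/4πd)(sinθ₁ + sinθ₂), where θ₁, θ₂ are the angles from the perpendicular to each end.
The perpendicular foot is at one end, so the two end-offsets along the wire are 0 and L = 0.0907 m.
sinθ₁ = 0/√(0²+0.0431²) = 0.0000; sinθ₂ = 0.0907/√(0.0907²+0.0431²) = 0.9032.
B = (4π×10⁻⁷ × 1.28) / (4π × 0.0431) × (0.0000 + 0.9032) = 2.68×10⁻⁶ T.

B ≈ 2.68 μT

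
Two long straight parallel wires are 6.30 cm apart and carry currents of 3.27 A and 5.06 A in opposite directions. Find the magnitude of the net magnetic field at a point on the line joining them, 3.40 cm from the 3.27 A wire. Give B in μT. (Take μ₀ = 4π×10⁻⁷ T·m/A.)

B ≈ 54.1 μT

Each long wire gives B = μ₀I/(2πd). Distances are d₁ = 0.034 m and d₂ = 0.029 m.
B₁ = 1.92×10⁻⁵ T, B₂ = 3.49×10⁻⁵ T.
Between antiparallel currents both contributions point the same way, so they add. B = B₁ + B₂ = 1.92×10⁻⁵ + 3.49×10⁻⁵ = 5.41×10⁻⁵ T.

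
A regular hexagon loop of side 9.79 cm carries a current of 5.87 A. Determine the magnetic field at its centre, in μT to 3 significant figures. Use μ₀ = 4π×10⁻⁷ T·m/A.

Each side is a finite straight segment at perpendicular distance d = a/(2 tan(π/6)) = 0.08478 m from the centre, with end-angles ±π/6.
One side contributes B₁ = (μ₀I/4πd)·2 sin(π/6) = 6.92×10⁻⁶ T.
All 6 sides add in the same direction: B = 6 × 6.92×10⁻⁶ = 4.15×10⁻⁵ T.

B ≈ 41.5 μT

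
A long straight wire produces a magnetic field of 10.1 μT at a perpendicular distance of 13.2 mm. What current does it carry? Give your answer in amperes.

For a long straight wire B = μ₀I/(2πd), so I = 2πdB/μ₀.
I = 2π × 0.0132 × 1.01×10⁻⁵ / (4π×10⁻⁷) = 0.667 A.

I ≈ 0.667 A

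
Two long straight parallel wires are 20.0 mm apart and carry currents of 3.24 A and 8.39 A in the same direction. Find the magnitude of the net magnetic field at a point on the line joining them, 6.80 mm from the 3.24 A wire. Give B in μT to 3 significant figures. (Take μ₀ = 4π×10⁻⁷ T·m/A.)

B ≈ 31.8 μT

Each long wire gives B = μ₀I/(2πd). Distances are d₁ = 0.0068 m and d₂ = 0.0132 m.
B₁ = 9.53×10⁻⁵ T, B₂ = 1.27×10⁻⁴ T.
Between parallel currents the two contributions point in opposite directions, so they subtract. B = |B₁ − B₂| = |9.53×10⁻⁵ − 1.27×10⁻⁴| = 3.18×10⁻⁵ T.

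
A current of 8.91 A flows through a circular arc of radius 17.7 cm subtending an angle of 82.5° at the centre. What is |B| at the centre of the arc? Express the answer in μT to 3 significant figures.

The Biot–Savart field of a circular arc at its centre is B = μ₀Iφ/(4πR), with φ = 1.44 rad.
B = (4π×10⁻⁷ × 8.91 × 1.44) / (4π × 0.177) = 7.25×10⁻⁶ T.

B ≈ 7.25 μT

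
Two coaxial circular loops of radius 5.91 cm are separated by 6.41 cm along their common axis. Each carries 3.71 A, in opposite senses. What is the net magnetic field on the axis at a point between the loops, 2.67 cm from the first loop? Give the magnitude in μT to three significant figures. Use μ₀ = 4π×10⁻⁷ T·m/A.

Each loop contributes B = μ₀IR²/[2(R²+z²)^(3/2)] on the axis, with z measured from that loop.
Loop 1 (z = 0.0267 m): B₁ = 2.99×10⁻⁵ T. Loop 2 (z = 0.0374 m): B₂ = 2.38×10⁻⁵ T.
The fields oppose: B = |B₁ − B₂| = 6.05×10⁻⁶ T.

B ≈ 6.05 μT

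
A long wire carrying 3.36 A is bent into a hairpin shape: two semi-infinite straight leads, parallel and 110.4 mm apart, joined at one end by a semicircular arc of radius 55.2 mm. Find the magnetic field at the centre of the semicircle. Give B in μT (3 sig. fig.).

The semicircular arc contributes B_arc = μ₀I·π/(4πR) = μ₀I/(4R) = 1.91×10⁻⁵ T.
Each semi-infinite lead is at perpendicular distance R = 0.0552 m from the centre, with the perpendicular foot at its near end, so it contributes μ₀I/(4πR); both point the same way, together 1.22×10⁻⁵ T.
Arc and leads all point the same direction: B = 1.91×10⁻⁵ + 1.22×10⁻⁵ = 3.13×10⁻⁵ T.

B ≈ 31.3 μT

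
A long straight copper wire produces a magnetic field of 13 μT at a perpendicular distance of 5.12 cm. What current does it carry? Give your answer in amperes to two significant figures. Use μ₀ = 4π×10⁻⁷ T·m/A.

I ≈ 3.3 A

For a long straight wire B = μ₀I/(2πd), so I = 2πdB/μ₀.
I = 2π × 0.0512 × 1.30×10⁻⁵ / (4π×10⁻⁷) = 3.33 A.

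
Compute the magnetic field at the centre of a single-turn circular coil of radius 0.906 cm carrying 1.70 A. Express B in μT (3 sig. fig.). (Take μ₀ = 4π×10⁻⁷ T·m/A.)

B ≈ 118 μT

At the centre of a circular loop the Biot–Savart law gives B = μ₀I/(2R).
B = (4π×10⁻⁷ × 1.70) / (2 × 0.00906) = 1.18×10⁻⁴ T.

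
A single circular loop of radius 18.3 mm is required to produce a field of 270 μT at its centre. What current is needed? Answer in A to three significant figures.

At the centre of a circular loop B = μ₀I/(2R), so I = 2RB/μ₀.
With R = 0.0183 m, I = 2 × 0.0183 × 2.70×10⁻⁴ / (4π×10⁻⁷) = 7.86 A.

I ≈ 7.86 A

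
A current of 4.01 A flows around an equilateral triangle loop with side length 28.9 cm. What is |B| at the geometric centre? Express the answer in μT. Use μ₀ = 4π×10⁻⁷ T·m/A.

B ≈ 25.0 μT

Each side is a finite straight segment at perpendicular distance d = a/(2 tan(π/3)) = 0.08343 m from the centre, with end-angles ±π/3.
One side contributes B₁ = (μ₀I/4πd)·2 sin(π/3) = 8.33×10⁻⁶ T.
All 3 sides add in the same direction: B = 3 × 8.33×10⁻⁶ = 2.50×10⁻⁵ T.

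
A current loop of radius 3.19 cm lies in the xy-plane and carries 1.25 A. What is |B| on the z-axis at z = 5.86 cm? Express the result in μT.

B ≈ 2.69 μT

On the axis of a circular loop, B = μ₀IR² / [2(R²+z²)^(3/2)].
R² + z² = (0.0319)² + (0.0586)² = 0.004452 m², and (R²+z²)^(3/2) = 2.97×10⁻⁴ m³.
B = (4π×10⁻⁷ × 1.25 × 0.001018) / (2 × 2.97×10⁻⁴) = 2.69×10⁻⁶ T.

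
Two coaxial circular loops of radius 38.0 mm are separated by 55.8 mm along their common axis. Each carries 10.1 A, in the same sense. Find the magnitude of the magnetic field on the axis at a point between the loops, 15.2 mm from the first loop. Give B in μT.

Each loop contributes B = μ₀IR²/[2(R²+z²)^(3/2)] on the axis, with z measured from that loop.
Loop 1 (z = 0.0152 m): B₁ = 1.34×10⁻⁴ T. Loop 2 (z = 0.0406 m): B₂ = 5.33×10⁻⁵ T.
The fields add: B = B₁ + B₂ = 1.87×10⁻⁴ T.

B ≈ 187 μT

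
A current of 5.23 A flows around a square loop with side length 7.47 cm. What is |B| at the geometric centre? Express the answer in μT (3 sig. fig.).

B ≈ 79.2 μT

Each side is a finite straight segment at perpendicular distance d = a/(2 tan(π/4)) = 0.03735 m from the centre, with end-angles ±π/4.
One side contributes B₁ = (μ₀I/4πd)·2 sin(π/4) = 1.98×10⁻⁵ T.
All 4 sides add in the same direction: B = 4 × 1.98×10⁻⁵ = 7.92×10⁻⁵ T.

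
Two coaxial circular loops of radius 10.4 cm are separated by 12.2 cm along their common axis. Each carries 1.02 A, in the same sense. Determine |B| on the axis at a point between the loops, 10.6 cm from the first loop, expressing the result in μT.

Each loop contributes B = μ₀IR²/[2(R²+z²)^(3/2)] on the axis, with z measured from that loop.
Loop 1 (z = 0.106 m): B₁ = 2.12×10⁻⁶ T. Loop 2 (z = 0.016 m): B₂ = 5.95×10⁻⁶ T.
The fields add: B = B₁ + B₂ = 8.07×10⁻⁶ T.

B ≈ 8.07 μT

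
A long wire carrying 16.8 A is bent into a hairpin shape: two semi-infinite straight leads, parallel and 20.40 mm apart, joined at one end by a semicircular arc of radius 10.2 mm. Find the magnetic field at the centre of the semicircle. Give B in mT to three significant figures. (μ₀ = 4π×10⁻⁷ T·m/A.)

The semicircular arc contributes B_arc = μ₀I·π/(4πR) = μ₀I/(4R) = 5.17×10⁻⁴ T.
Each semi-infinite lead is at perpendicular distance R = 0.0102 m from the centre, with the perpendicular foot at its near end, so it contributes μ₀I/(4πR); both point the same way, together 3.29×10⁻⁴ T.
Arc and leads all point the same direction: B = 5.17×10⁻⁴ + 3.29×10⁻⁴ = 8.47×10⁻⁴ T.

B ≈ 0.847 mT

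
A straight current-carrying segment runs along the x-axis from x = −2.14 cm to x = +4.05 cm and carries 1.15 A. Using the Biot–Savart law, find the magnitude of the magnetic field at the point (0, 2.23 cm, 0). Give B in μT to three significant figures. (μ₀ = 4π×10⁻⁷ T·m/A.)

For a finite straight segment, B = (μ₀I/4πd)(sinθ₁ + sinθ₂), where θ₁, θ₂ are the angles from the perpendicular to each end.
The perpendicular distance is d = 0.0223 m; the end-offsets along the wire are a = 0.0214 m and b = 0.0405 m.
sinθ₁ = 0.0214/√(0.0214²+0.0223²) = 0.6924; sinθ₂ = 0.0405/√(0.0405²+0.0223²) = 0.8760.
B = (4π×10⁻⁷ × 1.15) / (4π × 0.0223) × (0.6924 + 0.8760) = 8.09×10⁻⁶ T.

B ≈ 8.09 μT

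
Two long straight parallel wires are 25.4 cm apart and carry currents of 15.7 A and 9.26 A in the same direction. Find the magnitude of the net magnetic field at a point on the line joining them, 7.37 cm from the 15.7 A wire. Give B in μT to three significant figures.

B ≈ 32.3 μT

Each long wire gives B = μ₀I/(2πd). Distances are d₁ = 0.0737 m and d₂ = 0.1803 m.
B₁ = 4.26×10⁻⁵ T, B₂ = 1.03×10⁻⁵ T.
Between parallel currents the two contributions point in opposite directions, so they subtract. B = |B₁ − B₂| = |4.26×10⁻⁵ − 1.03×10⁻⁵| = 3.23×10⁻⁵ T.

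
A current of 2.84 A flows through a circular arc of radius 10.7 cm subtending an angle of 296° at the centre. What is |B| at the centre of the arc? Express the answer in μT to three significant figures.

The Biot–Savart field of a circular arc at its centre is B = μ₀Iφ/(4πR), with φ = 5.166 rad.
B = (4π×10⁻⁷ × 2.84 × 5.166) / (4π × 0.107) = 1.37×10⁻⁵ T.

B ≈ 13.7 μT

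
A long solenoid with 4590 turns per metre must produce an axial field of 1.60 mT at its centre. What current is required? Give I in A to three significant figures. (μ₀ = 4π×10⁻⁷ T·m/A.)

I ≈ 0.277 A

Inside a long solenoid B = μ₀nI with n = 4590 m⁻¹, so I = B/(μ₀n).
I = 1.60×10⁻³ / (4π×10⁻⁷ × 4590) = 0.277 A.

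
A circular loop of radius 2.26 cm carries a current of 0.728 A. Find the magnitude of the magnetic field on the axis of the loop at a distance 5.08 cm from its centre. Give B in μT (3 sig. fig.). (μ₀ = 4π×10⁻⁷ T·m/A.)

B ≈ 1.36 μT

On the axis of a circular loop, B = μ₀IR² / [2(R²+z²)^(3/2)].
R² + z² = (0.0226)² + (0.0508)² = 0.003091 m², and (R²+z²)^(3/2) = 1.72×10⁻⁴ m³.
B = (4π×10⁻⁷ × 0.728 × 0.0005108) / (2 × 1.72×10⁻⁴) = 1.36×10⁻⁶ T.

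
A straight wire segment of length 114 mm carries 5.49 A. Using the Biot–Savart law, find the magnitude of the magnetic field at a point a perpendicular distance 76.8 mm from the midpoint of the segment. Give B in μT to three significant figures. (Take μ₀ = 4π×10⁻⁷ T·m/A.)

For a finite straight segment, B = (μ₀I/4πd)(sinθ₁ + sinθ₂), where θ₁, θ₂ are the angles from the perpendicular to each end.
The perpendicular from the point meets the wire at its midpoint, so each end is L/2 = 0.057 m away along the wire.
sinθ₁ = 0.057/√(0.057²+0.0768²) = 0.5960; sinθ₂ = 0.057/√(0.057²+0.0768²) = 0.5960.
B = (4π×10⁻⁷ × 5.49) / (4π × 0.0768) × (0.5960 + 0.5960) = 8.52×10⁻⁶ T.

B ≈ 8.52 μT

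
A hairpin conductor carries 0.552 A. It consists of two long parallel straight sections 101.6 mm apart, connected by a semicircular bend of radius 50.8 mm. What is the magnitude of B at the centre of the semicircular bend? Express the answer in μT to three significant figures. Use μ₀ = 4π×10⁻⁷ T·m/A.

B ≈ 5.59 μT

The semicircular arc contributes B_arc = μ₀I·π/(4πR) = μ₀I/(4R) = 3.41×10⁻⁶ T.
Each semi-infinite lead is at perpendicular distance R = 0.0508 m from the centre, with the perpendicular foot at its near end, so it contributes μ₀I/(4πR); both point the same way, together 2.17×10⁻⁶ T.
Arc and leads all point the same direction: B = 3.41×10⁻⁶ + 2.17×10⁻⁶ = 5.59×10⁻⁶ T.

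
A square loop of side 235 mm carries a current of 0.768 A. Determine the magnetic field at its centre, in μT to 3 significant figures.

B ≈ 3.70 μT

Each side is a finite straight segment at perpendicular distance d = a/(2 tan(π/4)) = 0.1175 m from the centre, with end-angles ±π/4.
One side contributes B₁ = (μ₀I/4πd)·2 sin(π/4) = 9.24×10⁻⁷ T.
All 4 sides add in the same direction: B = 4 × 9.24×10⁻⁷ = 3.70×10⁻⁶ T.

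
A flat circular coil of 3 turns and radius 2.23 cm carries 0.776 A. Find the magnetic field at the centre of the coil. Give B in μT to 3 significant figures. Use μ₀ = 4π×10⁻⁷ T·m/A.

B ≈ 65.6 μT

For an N-turn flat coil, B = Nμ₀I/(2R) with R = 0.0223 m.
B = 3 × 2.19×10⁻⁵ T = 6.56×10⁻⁵ T.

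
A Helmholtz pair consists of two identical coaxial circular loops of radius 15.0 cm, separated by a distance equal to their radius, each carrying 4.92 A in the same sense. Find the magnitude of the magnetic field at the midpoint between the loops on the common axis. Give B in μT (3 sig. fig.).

Each loop contributes B = μ₀IR²/[2(R²+z²)^(3/2)] on the axis, with z measured from that loop.
Loop 1 (z = 0.075 m): B₁ = 1.47×10⁻⁵ T. Loop 2 (z = 0.075 m): B₂ = 1.47×10⁻⁵ T.
The fields add: B = B₁ + B₂ = 2.95×10⁻⁵ T.

B ≈ 29.5 μT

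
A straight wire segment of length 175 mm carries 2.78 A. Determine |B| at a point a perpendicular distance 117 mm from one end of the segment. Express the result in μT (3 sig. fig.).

For a finite straight segment, B = (μ₀I/4πd)(sinθ₁ + sinθ₂), where θ₁, θ₂ are the angles from the perpendicular to each end.
The perpendicular foot is at one end, so the two end-offsets along the wire are 0 and L = 0.175 m.
sinθ₁ = 0/√(0²+0.117²) = 0.0000; sinθ₂ = 0.175/√(0.175²+0.117²) = 0.8313.
B = (4π×10⁻⁷ × 2.78) / (4π × 0.117) × (0.0000 + 0.8313) = 1.98×10⁻⁶ T.

B ≈ 1.98 μT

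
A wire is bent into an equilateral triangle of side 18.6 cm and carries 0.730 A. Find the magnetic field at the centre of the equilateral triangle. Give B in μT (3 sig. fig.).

Each side is a finite straight segment at perpendicular distance d = a/(2 tan(π/3)) = 0.05369 m from the centre, with end-angles ±π/3.
One side contributes B₁ = (μ₀I/4πd)·2 sin(π/3) = 2.35×10⁻⁶ T.
All 3 sides add in the same direction: B = 3 × 2.35×10⁻⁶ = 7.06×10⁻⁶ T.

B ≈ 7.06 μT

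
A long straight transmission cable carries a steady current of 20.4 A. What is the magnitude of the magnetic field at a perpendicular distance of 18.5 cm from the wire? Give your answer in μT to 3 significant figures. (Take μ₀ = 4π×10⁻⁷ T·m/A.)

For an infinitely long straight wire, B = μ₀I/(2πd).
B = (4π×10⁻⁷ × 20.4) / (2π × 0.185) = 2.21×10⁻⁵ T.

B ≈ 22.1 μT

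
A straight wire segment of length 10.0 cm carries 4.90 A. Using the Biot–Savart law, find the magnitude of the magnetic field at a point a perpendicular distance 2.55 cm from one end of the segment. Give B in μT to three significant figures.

For a finite straight segment, B = (μ₀I/4πd)(sinθ₁ + sinθ₂), where θ₁, θ₂ are the angles from the perpendicular to each end.
The perpendicular foot is at one end, so the two end-offsets along the wire are 0 and L = 0.1 m.
sinθ₁ = 0/√(0²+0.0255²) = 0.0000; sinθ₂ = 0.1/√(0.1²+0.0255²) = 0.9690.
B = (4π×10⁻⁷ × 4.90) / (4π × 0.0255) × (0.0000 + 0.9690) = 1.86×10⁻⁵ T.

B ≈ 18.6 μT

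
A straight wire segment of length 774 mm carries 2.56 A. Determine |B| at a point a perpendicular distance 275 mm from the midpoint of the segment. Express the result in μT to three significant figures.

B ≈ 1.52 μT

For a finite straight segment, B = (μ₀I/4πd)(sinθ₁ + sinθ₂), where θ₁, θ₂ are the angles from the perpendicular to each end.
The perpendicular from the point meets the wire at its midpoint, so each end is L/2 = 0.387 m away along the wire.
sinθ₁ = 0.387/√(0.387²+0.275²) = 0.8152; sinθ₂ = 0.387/√(0.387²+0.275²) = 0.8152.
B = (4π×10⁻⁷ × 2.56) / (4π × 0.275) × (0.8152 + 0.8152) = 1.52×10⁻⁶ T.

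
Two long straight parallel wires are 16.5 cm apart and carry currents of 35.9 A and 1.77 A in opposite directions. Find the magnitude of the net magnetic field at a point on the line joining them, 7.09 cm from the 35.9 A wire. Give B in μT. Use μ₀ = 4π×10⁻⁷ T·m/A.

B ≈ 105 μT

Each long wire gives B = μ₀I/(2πd). Distances are d₁ = 0.0709 m and d₂ = 0.0941 m.
B₁ = 1.01×10⁻⁴ T, B₂ = 3.76×10⁻⁶ T.
Between antiparallel currents both contributions point the same way, so they add. B = B₁ + B₂ = 1.01×10⁻⁴ + 3.76×10⁻⁶ = 1.05×10⁻⁴ T.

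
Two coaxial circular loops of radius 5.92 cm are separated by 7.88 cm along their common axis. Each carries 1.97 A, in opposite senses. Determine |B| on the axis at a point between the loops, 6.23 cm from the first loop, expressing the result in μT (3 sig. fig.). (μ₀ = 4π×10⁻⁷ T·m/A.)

B ≈ 11.9 μT

Each loop contributes B = μ₀IR²/[2(R²+z²)^(3/2)] on the axis, with z measured from that loop.
Loop 1 (z = 0.0623 m): B₁ = 6.83×10⁻⁶ T. Loop 2 (z = 0.0165 m): B₂ = 1.87×10⁻⁵ T.
The fields oppose: B = |B₁ − B₂| = 1.19×10⁻⁵ T.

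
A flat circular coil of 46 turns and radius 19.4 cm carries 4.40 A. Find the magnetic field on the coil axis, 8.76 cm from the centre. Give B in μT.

For an N-turn flat coil, B = Nμ₀IR²/[2(R²+z²)^(3/2)] with R = 0.194 m, z = 0.0876 m.
B = 46 × 1.08×10⁻⁵ T = 4.96×10⁻⁴ T.

B ≈ 496 μT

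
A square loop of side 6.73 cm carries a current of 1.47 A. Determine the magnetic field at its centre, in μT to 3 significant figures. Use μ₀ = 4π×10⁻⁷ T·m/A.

B ≈ 24.7 μT

Each side is a finite straight segment at perpendicular distance d = a/(2 tan(π/4)) = 0.03365 m from the centre, with end-angles ±π/4.
One side contributes B₁ = (μ₀I/4πd)·2 sin(π/4) = 6.18×10⁻⁶ T.
All 4 sides add in the same direction: B = 4 × 6.18×10⁻⁶ = 2.47×10⁻⁵ T.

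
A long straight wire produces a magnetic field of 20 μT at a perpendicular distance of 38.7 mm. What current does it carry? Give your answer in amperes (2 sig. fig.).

For a long straight wire B = μ₀I/(2πd), so I = 2πdB/μ₀.
I = 2π × 0.0387 × 2.00×10⁻⁵ / (4π×10⁻⁷) = 3.87 A.

I ≈ 3.9 A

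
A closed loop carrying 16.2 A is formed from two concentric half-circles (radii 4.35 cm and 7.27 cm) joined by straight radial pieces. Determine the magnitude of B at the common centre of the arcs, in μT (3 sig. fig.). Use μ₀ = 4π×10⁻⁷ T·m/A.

The radial connectors point toward the centre, so dl × r̂ = 0 and they contribute nothing.
Each semicircle gives μ₀I/(4R): inner arc 1.17×10⁻⁴ T, outer arc 7.00×10⁻⁵ T.
The two arcs carry current in opposite angular senses, so their fields oppose: B = |1.17×10⁻⁴ − 7.00×10⁻⁵| = 4.70×10⁻⁵ T.

B ≈ 47.0 μT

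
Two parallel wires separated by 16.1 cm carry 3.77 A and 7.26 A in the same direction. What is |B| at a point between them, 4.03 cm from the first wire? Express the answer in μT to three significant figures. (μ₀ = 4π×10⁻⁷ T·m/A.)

Each long wire gives B = μ₀I/(2πd). Distances are d₁ = 0.0403 m and d₂ = 0.1207 m.
B₁ = 1.87×10⁻⁵ T, B₂ = 1.20×10⁻⁵ T.
Between parallel currents the two contributions point in opposite directions, so they subtract. B = |B₁ − B₂| = |1.87×10⁻⁵ − 1.20×10⁻⁵| = 6.68×10⁻⁶ T.

B ≈ 6.68 μT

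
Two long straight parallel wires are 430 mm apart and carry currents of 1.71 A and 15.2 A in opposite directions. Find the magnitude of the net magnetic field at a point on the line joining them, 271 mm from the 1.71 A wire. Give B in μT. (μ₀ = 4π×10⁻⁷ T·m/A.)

B ≈ 20.4 μT

Each long wire gives B = μ₀I/(2πd). Distances are d₁ = 0.271 m and d₂ = 0.159 m.
B₁ = 1.26×10⁻⁶ T, B₂ = 1.91×10⁻⁵ T.
Between antiparallel currents both contributions point the same way, so they add. B = B₁ + B₂ = 1.26×10⁻⁶ + 1.91×10⁻⁵ = 2.04×10⁻⁵ T.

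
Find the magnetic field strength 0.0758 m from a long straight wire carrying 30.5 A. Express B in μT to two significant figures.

B ≈ 80 μT

For an infinitely long straight wire, B = μ₀I/(2πd).
B = (4π×10⁻⁷ × 30.5) / (2π × 0.0758) = 8.05×10⁻⁵ T.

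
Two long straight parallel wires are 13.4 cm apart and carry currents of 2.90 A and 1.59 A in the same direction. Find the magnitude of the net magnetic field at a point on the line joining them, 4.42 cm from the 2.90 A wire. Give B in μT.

B ≈ 9.58 μT

Each long wire gives B = μ₀I/(2πd). Distances are d₁ = 0.0442 m and d₂ = 0.0898 m.
B₁ = 1.31×10⁻⁵ T, B₂ = 3.54×10⁻⁶ T.
Between parallel currents the two contributions point in opposite directions, so they subtract. B = |B₁ − B₂| = |1.31×10⁻⁵ − 3.54×10⁻⁶| = 9.58×10⁻⁶ T.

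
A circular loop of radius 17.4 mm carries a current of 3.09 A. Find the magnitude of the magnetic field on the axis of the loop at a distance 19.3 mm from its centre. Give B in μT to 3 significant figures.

On the axis of a circular loop, B = μ₀IR² / [2(R²+z²)^(3/2)].
R² + z² = (0.0174)² + (0.0193)² = 0.0006753 m², and (R²+z²)^(3/2) = 1.75×10⁻⁵ m³.
B = (4π×10⁻⁷ × 3.09 × 0.0003028) / (2 × 1.75×10⁻⁵) = 3.35×10⁻⁵ T.

B ≈ 33.5 μT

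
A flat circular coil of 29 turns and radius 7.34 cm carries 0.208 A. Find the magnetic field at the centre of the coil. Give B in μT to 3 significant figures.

B ≈ 51.6 μT

For an N-turn flat coil, B = Nμ₀I/(2R) with R = 0.0734 m.
B = 29 × 1.78×10⁻⁶ T = 5.16×10⁻⁵ T.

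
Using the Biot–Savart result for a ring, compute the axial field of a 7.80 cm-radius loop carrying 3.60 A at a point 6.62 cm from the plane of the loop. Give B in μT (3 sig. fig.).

On the axis of a circular loop, B = μ₀IR² / [2(R²+z²)^(3/2)].
R² + z² = (0.078)² + (0.0662)² = 0.01047 m², and (R²+z²)^(3/2) = 1.07×10⁻³ m³.
B = (4π×10⁻⁷ × 3.60 × 0.006084) / (2 × 1.07×10⁻³) = 1.29×10⁻⁵ T.

B ≈ 12.9 μT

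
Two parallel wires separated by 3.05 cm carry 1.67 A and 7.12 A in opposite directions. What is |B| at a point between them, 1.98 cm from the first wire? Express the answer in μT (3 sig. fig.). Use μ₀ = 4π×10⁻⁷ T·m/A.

Each long wire gives B = μ₀I/(2πd). Distances are d₁ = 0.0198 m and d₂ = 0.0107 m.
B₁ = 1.69×10⁻⁵ T, B₂ = 1.33×10⁻⁴ T.
Between antiparallel currents both contributions point the same way, so they add. B = B₁ + B₂ = 1.69×10⁻⁵ + 1.33×10⁻⁴ = 1.50×10⁻⁴ T.

B ≈ 150 μT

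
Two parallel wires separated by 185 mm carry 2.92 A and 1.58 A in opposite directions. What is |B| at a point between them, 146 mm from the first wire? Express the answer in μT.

Each long wire gives B = μ₀I/(2πd). Distances are d₁ = 0.146 m and d₂ = 0.039 m.
B₁ = 4.00×10⁻⁶ T, B₂ = 8.10×10⁻⁶ T.
Between antiparallel currents both contributions point the same way, so they add. B = B₁ + B₂ = 4.00×10⁻⁶ + 8.10×10⁻⁶ = 1.21×10⁻⁵ T.

B ≈ 12.1 μT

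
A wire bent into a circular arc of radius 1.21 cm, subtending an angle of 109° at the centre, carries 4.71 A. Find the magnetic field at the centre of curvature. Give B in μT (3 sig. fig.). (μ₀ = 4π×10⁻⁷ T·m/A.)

B ≈ 74.1 μT

The Biot–Savart field of a circular arc at its centre is B = μ₀Iφ/(4πR), with φ = 1.902 rad.
B = (4π×10⁻⁷ × 4.71 × 1.902) / (4π × 0.0121) = 7.41×10⁻⁵ T.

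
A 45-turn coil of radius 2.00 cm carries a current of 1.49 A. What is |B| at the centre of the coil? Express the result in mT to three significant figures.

B ≈ 2.11 mT

For an N-turn flat coil, B = Nμ₀I/(2R) with R = 0.02 m.
B = 45 × 4.68×10⁻⁵ T = 2.11×10⁻³ T.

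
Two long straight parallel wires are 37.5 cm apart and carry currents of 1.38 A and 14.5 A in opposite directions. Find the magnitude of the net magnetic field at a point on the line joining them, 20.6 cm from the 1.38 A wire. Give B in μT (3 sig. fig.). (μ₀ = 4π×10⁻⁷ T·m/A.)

Each long wire gives B = μ₀I/(2πd). Distances are d₁ = 0.206 m and d₂ = 0.169 m.
B₁ = 1.34×10⁻⁶ T, B₂ = 1.72×10⁻⁵ T.
Between antiparallel currents both contributions point the same way, so they add. B = B₁ + B₂ = 1.34×10⁻⁶ + 1.72×10⁻⁵ = 1.85×10⁻⁵ T.

B ≈ 18.5 μT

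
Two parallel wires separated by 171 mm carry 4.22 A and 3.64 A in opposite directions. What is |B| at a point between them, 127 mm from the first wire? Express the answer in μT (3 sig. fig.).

Each long wire gives B = μ₀I/(2πd). Distances are d₁ = 0.127 m and d₂ = 0.044 m.
B₁ = 6.65×10⁻⁶ T, B₂ = 1.65×10⁻⁵ T.
Between antiparallel currents both contributions point the same way, so they add. B = B₁ + B₂ = 6.65×10⁻⁶ + 1.65×10⁻⁵ = 2.32×10⁻⁵ T.

B ≈ 23.2 μT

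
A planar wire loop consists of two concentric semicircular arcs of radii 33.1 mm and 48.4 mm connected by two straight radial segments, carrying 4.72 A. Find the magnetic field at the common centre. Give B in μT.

The radial connectors point toward the centre, so dl × r̂ = 0 and they contribute nothing.
Each semicircle gives μ₀I/(4R): inner arc 4.48×10⁻⁵ T, outer arc 3.06×10⁻⁵ T.
The two arcs carry current in opposite angular senses, so their fields oppose: B = |4.48×10⁻⁵ − 3.06×10⁻⁵| = 1.42×10⁻⁵ T.

B ≈ 14.2 μT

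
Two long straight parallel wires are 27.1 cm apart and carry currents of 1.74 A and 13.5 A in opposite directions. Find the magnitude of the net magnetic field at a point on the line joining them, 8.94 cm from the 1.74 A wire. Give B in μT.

Each long wire gives B = μ₀I/(2πd). Distances are d₁ = 0.0894 m and d₂ = 0.1816 m.
B₁ = 3.89×10⁻⁶ T, B₂ = 1.49×10⁻⁵ T.
Between antiparallel currents both contributions point the same way, so they add. B = B₁ + B₂ = 3.89×10⁻⁶ + 1.49×10⁻⁵ = 1.88×10⁻⁵ T.

B ≈ 18.8 μT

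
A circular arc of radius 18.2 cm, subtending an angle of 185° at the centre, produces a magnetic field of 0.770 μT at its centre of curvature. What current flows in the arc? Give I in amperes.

I ≈ 0.434 A

For a circular arc, B = μ₀Iφ/(4πR) with φ in radians; here φ = 3.229 rad.
So I = 4πRB/(μ₀φ) = 4π × 0.182 × 7.70×10⁻⁷ / (4π×10⁻⁷ × 3.229) = 0.434 A.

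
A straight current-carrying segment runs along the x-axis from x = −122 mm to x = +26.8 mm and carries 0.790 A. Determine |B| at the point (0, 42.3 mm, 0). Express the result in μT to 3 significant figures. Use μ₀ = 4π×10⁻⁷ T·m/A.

For a finite straight segment, B = (μ₀I/4πd)(sinθ₁ + sinθ₂), where θ₁, θ₂ are the angles from the perpendicular to each end.
The perpendicular distance is d = 0.0423 m; the end-offsets along the wire are a = 0.122 m and b = 0.0268 m.
sinθ₁ = 0.122/√(0.122²+0.0423²) = 0.9448; sinθ₂ = 0.0268/√(0.0268²+0.0423²) = 0.5352.
B = (4π×10⁻⁷ × 0.790) / (4π × 0.0423) × (0.9448 + 0.5352) = 2.76×10⁻⁶ T.

B ≈ 2.76 μT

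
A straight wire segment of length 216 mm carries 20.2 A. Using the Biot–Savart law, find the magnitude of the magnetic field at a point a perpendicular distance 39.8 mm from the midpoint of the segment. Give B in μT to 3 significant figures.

For a finite straight segment, B = (μ₀I/4πd)(sinθ₁ + sinθ₂), where θ₁, θ₂ are the angles from the perpendicular to each end.
The perpendicular from the point meets the wire at its midpoint, so each end is L/2 = 0.108 m away along the wire.
sinθ₁ = 0.108/√(0.108²+0.0398²) = 0.9383; sinθ₂ = 0.108/√(0.108²+0.0398²) = 0.9383.
B = (4π×10⁻⁷ × 20.2) / (4π × 0.0398) × (0.9383 + 0.9383) = 9.52×10⁻⁵ T.

B ≈ 95.2 μT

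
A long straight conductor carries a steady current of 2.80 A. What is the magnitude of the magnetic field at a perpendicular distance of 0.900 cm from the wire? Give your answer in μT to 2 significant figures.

For an infinitely long straight wire, B = μ₀I/(2πd).
B = (4π×10⁻⁷ × 2.80) / (2π × 0.009) = 6.22×10⁻⁵ T.

B ≈ 62 μT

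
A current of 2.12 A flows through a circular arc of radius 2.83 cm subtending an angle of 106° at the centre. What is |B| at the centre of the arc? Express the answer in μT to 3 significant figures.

B ≈ 13.9 μT

The Biot–Savart field of a circular arc at its centre is B = μ₀Iφ/(4πR), with φ = 1.85 rad.
B = (4π×10⁻⁷ × 2.12 × 1.85) / (4π × 0.0283) = 1.39×10⁻⁵ T.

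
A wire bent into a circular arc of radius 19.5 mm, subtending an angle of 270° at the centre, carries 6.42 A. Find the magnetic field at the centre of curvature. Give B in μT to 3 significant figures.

The Biot–Savart field of a circular arc at its centre is B = μ₀Iφ/(4πR), with φ = 4.712 rad.
B = (4π×10⁻⁷ × 6.42 × 4.712) / (4π × 0.0195) = 1.55×10⁻⁴ T.

B ≈ 155 μT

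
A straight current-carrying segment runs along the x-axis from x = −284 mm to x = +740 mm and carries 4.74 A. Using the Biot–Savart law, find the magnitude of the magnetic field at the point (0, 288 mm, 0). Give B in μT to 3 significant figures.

B ≈ 2.69 μT

For a finite straight segment, B = (μ₀I/4πd)(sinθ₁ + sinθ₂), where θ₁, θ₂ are the angles from the perpendicular to each end.
The perpendicular distance is d = 0.288 m; the end-offsets along the wire are a = 0.284 m and b = 0.74 m.
sinθ₁ = 0.284/√(0.284²+0.288²) = 0.7021; sinθ₂ = 0.74/√(0.74²+0.288²) = 0.9319.
B = (4π×10⁻⁷ × 4.74) / (4π × 0.288) × (0.7021 + 0.9319) = 2.69×10⁻⁶ T.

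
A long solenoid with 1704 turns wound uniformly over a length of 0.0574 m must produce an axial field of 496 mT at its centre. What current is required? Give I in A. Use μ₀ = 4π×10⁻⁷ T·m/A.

I ≈ 13.3 A

Inside a long solenoid B = μ₀nI with n = 2.969×10⁴ m⁻¹, so I = B/(μ₀n).
I = 0.496 / (4π×10⁻⁷ × 2.969×10⁴) = 13.3 A.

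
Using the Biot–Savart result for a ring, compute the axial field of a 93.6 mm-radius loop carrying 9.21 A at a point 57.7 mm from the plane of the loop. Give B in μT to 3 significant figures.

On the axis of a circular loop, B = μ₀IR² / [2(R²+z²)^(3/2)].
R² + z² = (0.0936)² + (0.0577)² = 0.01209 m², and (R²+z²)^(3/2) = 1.33×10⁻³ m³.
B = (4π×10⁻⁷ × 9.21 × 0.008761) / (2 × 1.33×10⁻³) = 3.81×10⁻⁵ T.

B ≈ 38.1 μT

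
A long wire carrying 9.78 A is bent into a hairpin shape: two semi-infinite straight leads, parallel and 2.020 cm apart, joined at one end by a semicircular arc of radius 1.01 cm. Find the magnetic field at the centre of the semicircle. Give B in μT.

The semicircular arc contributes B_arc = μ₀I·π/(4πR) = μ₀I/(4R) = 3.04×10⁻⁴ T.
Each semi-infinite lead is at perpendicular distance R = 0.0101 m from the centre, with the perpendicular foot at its near end, so it contributes μ₀I/(4πR); both point the same way, together 1.94×10⁻⁴ T.
Arc and leads all point the same direction: B = 3.04×10⁻⁴ + 1.94×10⁻⁴ = 4.98×10⁻⁴ T.

B ≈ 498 μT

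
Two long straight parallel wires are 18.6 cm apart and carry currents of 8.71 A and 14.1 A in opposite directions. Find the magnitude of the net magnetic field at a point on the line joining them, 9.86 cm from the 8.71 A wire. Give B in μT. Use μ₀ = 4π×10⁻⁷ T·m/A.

Each long wire gives B = μ₀I/(2πd). Distances are d₁ = 0.0986 m and d₂ = 0.0874 m.
B₁ = 1.77×10⁻⁵ T, B₂ = 3.23×10⁻⁵ T.
Between antiparallel currents both contributions point the same way, so they add. B = B₁ + B₂ = 1.77×10⁻⁵ + 3.23×10⁻⁵ = 4.99×10⁻⁵ T.

B ≈ 49.9 μT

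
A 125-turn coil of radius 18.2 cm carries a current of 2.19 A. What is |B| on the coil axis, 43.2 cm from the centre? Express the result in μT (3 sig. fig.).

For an N-turn flat coil, B = Nμ₀IR²/[2(R²+z²)^(3/2)] with R = 0.182 m, z = 0.432 m.
B = 125 × 4.42×10⁻⁷ T = 5.53×10⁻⁵ T.

B ≈ 55.3 μT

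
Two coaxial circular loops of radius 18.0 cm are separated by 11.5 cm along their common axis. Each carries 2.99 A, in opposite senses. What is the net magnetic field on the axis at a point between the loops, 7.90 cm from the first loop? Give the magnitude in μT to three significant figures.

B ≈ 1.83 μT

Each loop contributes B = μ₀IR²/[2(R²+z²)^(3/2)] on the axis, with z measured from that loop.
Loop 1 (z = 0.079 m): B₁ = 8.01×10⁻⁶ T. Loop 2 (z = 0.036 m): B₂ = 9.84×10⁻⁶ T.
The fields oppose: B = |B₁ − B₂| = 1.83×10⁻⁶ T.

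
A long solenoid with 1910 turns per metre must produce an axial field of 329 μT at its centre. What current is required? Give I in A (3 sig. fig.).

Inside a long solenoid B = μ₀nI with n = 1910 m⁻¹, so I = B/(μ₀n).
I = 3.29×10⁻⁴ / (4π×10⁻⁷ × 1910) = 0.137 A.

I ≈ 0.137 A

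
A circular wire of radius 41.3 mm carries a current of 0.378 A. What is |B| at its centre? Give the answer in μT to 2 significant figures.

At the centre of a circular loop the Biot–Savart law gives B = μ₀I/(2R).
B = (4π×10⁻⁷ × 0.378) / (2 × 0.0413) = 5.75×10⁻⁶ T.

B ≈ 5.8 μT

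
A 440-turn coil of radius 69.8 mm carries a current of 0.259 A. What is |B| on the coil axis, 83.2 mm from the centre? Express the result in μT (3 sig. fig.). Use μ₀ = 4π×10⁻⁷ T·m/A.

For an N-turn flat coil, B = Nμ₀IR²/[2(R²+z²)^(3/2)] with R = 0.0698 m, z = 0.0832 m.
B = 440 × 6.19×10⁻⁷ T = 2.72×10⁻⁴ T.

B ≈ 272 μT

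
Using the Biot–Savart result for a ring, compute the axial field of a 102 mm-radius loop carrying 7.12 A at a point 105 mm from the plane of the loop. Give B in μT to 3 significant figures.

On the axis of a circular loop, B = μ₀IR² / [2(R²+z²)^(3/2)].
R² + z² = (0.102)² + (0.105)² = 0.02143 m², and (R²+z²)^(3/2) = 3.14×10⁻³ m³.
B = (4π×10⁻⁷ × 7.12 × 0.0104) / (2 × 3.14×10⁻³) = 1.48×10⁻⁵ T.

B ≈ 14.8 μT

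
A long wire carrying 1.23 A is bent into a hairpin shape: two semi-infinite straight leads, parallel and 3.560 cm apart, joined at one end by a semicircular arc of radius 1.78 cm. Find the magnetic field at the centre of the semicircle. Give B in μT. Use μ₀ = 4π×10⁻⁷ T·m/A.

B ≈ 35.5 μT

The semicircular arc contributes B_arc = μ₀I·π/(4πR) = μ₀I/(4R) = 2.17×10⁻⁵ T.
Each semi-infinite lead is at perpendicular distance R = 0.0178 m from the centre, with the perpendicular foot at its near end, so it contributes μ₀I/(4πR); both point the same way, together 1.38×10⁻⁵ T.
Arc and leads all point the same direction: B = 2.17×10⁻⁵ + 1.38×10⁻⁵ = 3.55×10⁻⁵ T.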